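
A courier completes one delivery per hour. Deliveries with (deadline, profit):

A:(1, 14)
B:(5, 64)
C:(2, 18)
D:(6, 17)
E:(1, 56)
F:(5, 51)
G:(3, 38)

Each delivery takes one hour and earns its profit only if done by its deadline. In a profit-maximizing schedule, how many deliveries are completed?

By profit: B(d5,64), E(d1,56), F(d5,51), G(d3,38), C(d2,18), D(d6,17), A(d1,14)
B→slot 5; E→slot 1; F→slot 4; G→slot 3; C→slot 2; D→slot 6; A skipped.
6 of 7 scheduled.

6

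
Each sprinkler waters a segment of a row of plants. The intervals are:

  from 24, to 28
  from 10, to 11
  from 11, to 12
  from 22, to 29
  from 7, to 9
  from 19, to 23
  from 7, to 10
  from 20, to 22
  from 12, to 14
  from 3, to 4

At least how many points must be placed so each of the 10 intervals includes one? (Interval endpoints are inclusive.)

6

By right end: [3,4]  [7,9]  [7,10]  [10,11]  [11,12]  [12,14]  [20,22]  [19,23]  [24,28]  [22,29]
[3,4] uncovered → point at 4; [7,9] uncovered → point at 9; [10,11] uncovered → point at 11; [12,14] uncovered → point at 14; [20,22] uncovered → point at 22; [24,28] uncovered → point at 28.
Points: 4, 9, 11, 14, 22, 28 (6 total).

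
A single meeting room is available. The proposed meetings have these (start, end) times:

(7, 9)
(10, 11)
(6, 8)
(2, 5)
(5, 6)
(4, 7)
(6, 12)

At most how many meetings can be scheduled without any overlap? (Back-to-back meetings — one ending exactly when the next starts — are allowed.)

4

Sorted by end: (2,5)  (5,6)  (4,7)  (6,8)  (7,9)  (10,11)  (6,12)
take (2,5); take (5,6); skip (4,7); take (6,8); take (10,11).
Selected 4 meetings.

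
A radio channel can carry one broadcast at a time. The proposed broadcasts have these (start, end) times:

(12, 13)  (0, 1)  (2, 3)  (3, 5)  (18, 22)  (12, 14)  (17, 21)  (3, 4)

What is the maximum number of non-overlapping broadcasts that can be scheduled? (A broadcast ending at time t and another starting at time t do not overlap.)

By end time: (0,1), (2,3), (3,4), (3,5), (12,13), (12,14), (17,21), (18,22).
Pick (0,1); next start ≥ 1 → (2,3); next start ≥ 3 → (3,4); next start ≥ 4 → (12,13); next start ≥ 13 → (17,21).
Selected 5 broadcasts.

5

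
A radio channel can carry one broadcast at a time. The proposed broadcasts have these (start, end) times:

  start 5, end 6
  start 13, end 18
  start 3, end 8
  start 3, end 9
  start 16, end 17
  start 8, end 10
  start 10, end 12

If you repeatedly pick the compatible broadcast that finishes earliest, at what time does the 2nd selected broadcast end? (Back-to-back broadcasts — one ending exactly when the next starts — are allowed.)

Greedy by earliest finish: after sorting by end time, pick each interval compatible with the last pick.
Sorted by end: (5,6)  (3,8)  (3,9)  (8,10)  (10,12)  (16,17)  (13,18)
take (5,6); skip (3,9); take (8,10); take (10,12); take (16,17).
Selected: (5,6) (8,10) (10,12) (16,17)

10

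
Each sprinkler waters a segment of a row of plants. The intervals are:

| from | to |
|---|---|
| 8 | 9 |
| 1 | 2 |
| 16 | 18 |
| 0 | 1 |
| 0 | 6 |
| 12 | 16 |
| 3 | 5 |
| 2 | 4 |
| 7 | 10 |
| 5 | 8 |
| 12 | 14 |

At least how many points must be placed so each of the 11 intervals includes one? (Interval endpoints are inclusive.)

By right end: [0,1]  [1,2]  [2,4]  [3,5]  [0,6]  [5,8]  [8,9]  [7,10]  [12,14]  [12,16]  [16,18]
[0,1] uncovered → point at 1; [2,4] uncovered → point at 4; [5,8] uncovered → point at 8; [12,14] uncovered → point at 14; [16,18] uncovered → point at 18.
Points: 1, 4, 8, 14, 18 (5 total).

5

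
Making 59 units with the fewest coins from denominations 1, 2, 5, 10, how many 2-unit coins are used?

Use the largest denomination that fits, subtract, and repeat.
59 = 5×10 + 1×5 + 2×2
Count of 2: 2

2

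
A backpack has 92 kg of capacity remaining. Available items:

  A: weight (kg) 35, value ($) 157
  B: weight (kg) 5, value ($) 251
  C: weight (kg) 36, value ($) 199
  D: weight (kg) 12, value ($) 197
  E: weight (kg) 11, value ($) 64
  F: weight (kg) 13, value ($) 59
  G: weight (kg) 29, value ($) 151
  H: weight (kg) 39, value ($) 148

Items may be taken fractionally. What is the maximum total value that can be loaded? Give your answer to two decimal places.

Greedy by value/weight ratio, highest first.
Ratios (sorted): B 50.20, D 16.42, E 5.82, C 5.53, G 5.21, F 4.54, A 4.49, H 3.79
take B (5 @ 251); take D (12 @ 197); take E (11 @ 64); take C (36 @ 199); take 28/29 of G → 145.79. Capacity used 92/92.
Total value = 856.79

856.79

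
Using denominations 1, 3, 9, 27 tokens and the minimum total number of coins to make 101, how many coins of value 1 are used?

2

Use the largest denomination that fits, subtract, and repeat.
101 = 3×27 + 2×9 + 2×1
Count of 1: 2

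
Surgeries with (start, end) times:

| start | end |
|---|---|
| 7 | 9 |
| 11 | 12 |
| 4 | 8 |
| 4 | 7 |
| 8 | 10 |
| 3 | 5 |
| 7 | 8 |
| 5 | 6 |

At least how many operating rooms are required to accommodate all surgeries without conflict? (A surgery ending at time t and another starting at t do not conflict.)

3

Count concurrent intervals with a sweep; the peak is the room count.
Events (time:±→running): 3:+→1 4:+→2 4:+→3 … peak 3.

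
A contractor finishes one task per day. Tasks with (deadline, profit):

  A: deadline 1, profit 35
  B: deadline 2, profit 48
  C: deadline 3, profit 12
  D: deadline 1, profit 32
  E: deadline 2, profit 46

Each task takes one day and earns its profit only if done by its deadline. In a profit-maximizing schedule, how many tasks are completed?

Take jobs in profit order; each goes to the latest open slot no later than its deadline.
By profit: B(d2,48), E(d2,46), A(d1,35), D(d1,32), C(d3,12)
B→slot 2; E→slot 1; A skipped; D skipped; C→slot 3.
3 of 5 scheduled.

3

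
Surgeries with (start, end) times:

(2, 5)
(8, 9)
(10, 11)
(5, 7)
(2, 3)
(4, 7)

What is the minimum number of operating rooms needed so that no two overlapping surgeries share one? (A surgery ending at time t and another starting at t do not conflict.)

The answer is the maximum number of intervals overlapping at any instant.
starts: [2, 2, 4, 5, 8, 10]
ends:   [3, 5, 7, 7, 9, 11]
s2→1 s2→2  — peak 2.

2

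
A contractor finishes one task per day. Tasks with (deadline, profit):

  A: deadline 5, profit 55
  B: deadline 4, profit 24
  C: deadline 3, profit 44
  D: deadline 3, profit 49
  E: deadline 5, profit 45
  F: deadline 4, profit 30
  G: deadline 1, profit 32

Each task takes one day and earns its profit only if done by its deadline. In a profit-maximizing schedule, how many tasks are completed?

Take jobs in profit order; each goes to the latest open slot no later than its deadline.
By profit: A(d5,55), D(d3,49), E(d5,45), C(d3,44), G(d1,32), F(d4,30), B(d4,24)
A→slot 5; D→slot 3; E→slot 4; C→slot 2; G→slot 1; F skipped; B skipped.
5 of 7 scheduled.

5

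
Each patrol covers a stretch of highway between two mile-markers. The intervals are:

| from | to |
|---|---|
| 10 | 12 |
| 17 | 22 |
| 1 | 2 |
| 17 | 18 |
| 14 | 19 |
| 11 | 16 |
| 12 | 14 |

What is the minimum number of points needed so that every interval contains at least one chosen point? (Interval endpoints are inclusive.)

Process intervals by earliest right end; each time one isn't hit yet, stab at its right endpoint.
Sorted: [1,2] [10,12] [12,14] [11,16] [17,18] [14,19] [17,22]
{[1,2]} hit by 2; {[10,12],[12,14],[11,16]} hit by 12; {[17,18],[14,19],[17,22]} hit by 18.
Points: 2, 12, 18 (3 total).

3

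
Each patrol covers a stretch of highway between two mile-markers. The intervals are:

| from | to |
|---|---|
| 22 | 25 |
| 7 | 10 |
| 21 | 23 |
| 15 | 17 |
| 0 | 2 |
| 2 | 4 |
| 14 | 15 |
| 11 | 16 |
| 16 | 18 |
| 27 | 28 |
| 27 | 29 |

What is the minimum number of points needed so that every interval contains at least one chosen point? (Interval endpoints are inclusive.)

6

Sorted: [0,2] [2,4] [7,10] [14,15] [11,16] [15,17] [16,18] [21,23] [22,25] [27,28] [27,29]
{[0,2],[2,4]} hit by 2; {[7,10]} hit by 10; {[14,15],[11,16],[15,17]} hit by 15; {[16,18]} hit by 18; {[21,23],[22,25]} hit by 23; {[27,28],[27,29]} hit by 28.
Points: 2, 10, 15, 18, 23, 28 (6 total).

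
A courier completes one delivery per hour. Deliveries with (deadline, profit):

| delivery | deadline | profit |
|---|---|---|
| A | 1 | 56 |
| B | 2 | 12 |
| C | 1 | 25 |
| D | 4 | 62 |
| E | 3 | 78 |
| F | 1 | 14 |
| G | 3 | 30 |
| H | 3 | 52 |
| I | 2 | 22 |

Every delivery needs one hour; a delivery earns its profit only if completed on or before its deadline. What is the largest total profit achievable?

248

Profit order: E=78 D=62 A=56 H=52 G=30 C=25 I=22 F=14 B=12
Assign: E→slot 3, D→slot 4, A→slot 1, H→slot 2, G skipped, C skipped, I skipped, F skipped, B skipped.
Slots: [1:A] [2:H] [3:E] [4:D]
Profit = 56 + 52 + 78 + 62 = 248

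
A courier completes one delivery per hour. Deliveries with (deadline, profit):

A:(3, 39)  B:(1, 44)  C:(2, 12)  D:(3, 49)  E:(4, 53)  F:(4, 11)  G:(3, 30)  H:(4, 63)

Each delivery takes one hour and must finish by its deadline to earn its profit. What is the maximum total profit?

Sort by profit descending; place each in the latest free slot ≤ its deadline.
Profit order: H=63 E=53 D=49 B=44 A=39 G=30 C=12 F=11
Assign: H→slot 4, E→slot 3, D→slot 2, B→slot 1, A skipped, G skipped, C skipped, F skipped.
Slots: [1:B] [2:D] [3:E] [4:H]
Profit = 44 + 49 + 53 + 63 = 209

209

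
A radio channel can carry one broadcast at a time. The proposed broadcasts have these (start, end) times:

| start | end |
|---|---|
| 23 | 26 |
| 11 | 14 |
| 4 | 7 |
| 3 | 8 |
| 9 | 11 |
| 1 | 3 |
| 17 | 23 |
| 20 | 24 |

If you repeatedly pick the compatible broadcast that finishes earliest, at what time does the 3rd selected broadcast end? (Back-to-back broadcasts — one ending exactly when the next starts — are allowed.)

11

Sorted by end: (1,3)  (4,7)  (3,8)  (9,11)  (11,14)  (17,23)  (20,24)  (23,26)
take (1,3); take (4,7); take (9,11); take (11,14); take (17,23); take (23,26).
Selected: (1,3) (4,7) (9,11) (11,14) (17,23) (23,26)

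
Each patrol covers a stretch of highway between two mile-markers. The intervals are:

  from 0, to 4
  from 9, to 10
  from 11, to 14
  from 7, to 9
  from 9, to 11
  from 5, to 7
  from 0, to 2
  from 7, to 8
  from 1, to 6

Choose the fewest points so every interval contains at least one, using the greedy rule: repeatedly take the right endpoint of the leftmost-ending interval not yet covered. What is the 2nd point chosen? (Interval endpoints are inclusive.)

7

Sorted: [0,2] [0,4] [1,6] [5,7] [7,8] [7,9] [9,10] [9,11] [11,14]
{[0,2],[0,4],[1,6]} hit by 2; {[5,7],[7,8],[7,9]} hit by 7; {[9,10],[9,11]} hit by 10; {[11,14]} hit by 14.
Points: 2, 7, 10, 14 (4 total).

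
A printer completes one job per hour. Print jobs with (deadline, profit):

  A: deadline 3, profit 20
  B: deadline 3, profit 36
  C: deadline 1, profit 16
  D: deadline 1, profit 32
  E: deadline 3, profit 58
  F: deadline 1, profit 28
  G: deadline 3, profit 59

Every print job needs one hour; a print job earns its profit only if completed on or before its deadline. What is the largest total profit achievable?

153

Sort by profit descending; place each in the latest free slot ≤ its deadline.
Profit order: G=59 E=58 B=36 D=32 F=28 A=20 C=16
Assign: G→slot 3, E→slot 2, B→slot 1, D skipped, F skipped, A skipped, C skipped.
Slots: [1:B] [2:E] [3:G]
Profit = 36 + 58 + 59 = 153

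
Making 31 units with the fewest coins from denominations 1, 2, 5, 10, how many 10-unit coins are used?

Use the largest denomination that fits, subtract, and repeat.
31 − 3×10→1 − 1×1→0
Count of 10: 3

3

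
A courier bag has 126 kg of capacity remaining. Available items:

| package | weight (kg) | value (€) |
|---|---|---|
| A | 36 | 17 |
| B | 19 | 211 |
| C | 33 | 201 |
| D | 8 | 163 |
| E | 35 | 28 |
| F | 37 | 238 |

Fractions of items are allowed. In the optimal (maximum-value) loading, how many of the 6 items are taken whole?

4

Order: D (163/8=20.38) > B (211/19=11.11) > F (238/37=6.43) > C (201/33=6.09) > E (28/35=0.80) > A (17/36=0.47)
Fill: take D (8 @ 163) → take B (19 @ 211) → take F (37 @ 238) → take C (33 @ 201) → take 29/35 of E → 23.20; 126/126 used.
4 item(s) taken whole; one partial (take 29/35 of E).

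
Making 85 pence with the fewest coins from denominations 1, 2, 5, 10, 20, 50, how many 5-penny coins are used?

1

Greedy: take as many of the largest coin as possible, then repeat with the remainder.
85 − 1×50→35 − 1×20→15 − 1×10→5 − 1×5→0
Count of 5: 1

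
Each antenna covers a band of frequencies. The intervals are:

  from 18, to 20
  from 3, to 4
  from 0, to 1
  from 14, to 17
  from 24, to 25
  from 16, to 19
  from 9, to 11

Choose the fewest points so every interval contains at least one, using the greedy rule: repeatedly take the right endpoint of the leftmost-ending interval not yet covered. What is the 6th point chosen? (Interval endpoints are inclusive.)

25

Process intervals by earliest right end; each time one isn't hit yet, stab at its right endpoint.
Sorted: [0,1] [3,4] [9,11] [14,17] [16,19] [18,20] [24,25]
{[0,1]} hit by 1; {[3,4]} hit by 4; {[9,11]} hit by 11; {[14,17],[16,19]} hit by 17; {[18,20]} hit by 20; {[24,25]} hit by 25.
Points: 1, 4, 11, 17, 20, 25 (6 total).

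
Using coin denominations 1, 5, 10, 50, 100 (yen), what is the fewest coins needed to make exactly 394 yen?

12

394 = 3×100 + 1×50 + 4×10 + 4×1
Total coins = 3 + 1 + 4 + 4 = 12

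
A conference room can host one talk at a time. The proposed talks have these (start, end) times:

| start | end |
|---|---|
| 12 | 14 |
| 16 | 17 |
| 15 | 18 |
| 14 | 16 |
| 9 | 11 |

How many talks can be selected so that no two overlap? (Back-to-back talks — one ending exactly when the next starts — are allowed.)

4

Order by finish time; keep every interval that doesn't clash with the previous kept one.
By end time: (9,11), (12,14), (14,16), (16,17), (15,18).
Pick (9,11); next start ≥ 11 → (12,14); next start ≥ 14 → (14,16); next start ≥ 16 → (16,17).
Selected 4 talks.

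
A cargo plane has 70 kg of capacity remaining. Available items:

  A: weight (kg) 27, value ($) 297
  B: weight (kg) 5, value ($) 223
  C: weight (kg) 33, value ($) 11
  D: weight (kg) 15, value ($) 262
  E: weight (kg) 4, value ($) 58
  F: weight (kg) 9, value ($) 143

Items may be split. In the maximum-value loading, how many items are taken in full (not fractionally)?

5

Sort by value per unit weight and fill in that order.
Order: B (223/5=44.60) > D (262/15=17.47) > F (143/9=15.89) > E (58/4=14.50) > A (297/27=11.00) > C (11/33=0.33)
Fill: take B (5 @ 223) → take D (15 @ 262) → take F (9 @ 143) → take E (4 @ 58) → take A (27 @ 297) → take 10/33 of C → 3.33; 70/70 used.
5 item(s) taken whole; one partial (take 10/33 of C).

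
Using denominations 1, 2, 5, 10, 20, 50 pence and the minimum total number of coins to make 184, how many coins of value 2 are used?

184 − 3×50→34 − 1×20→14 − 1×10→4 − 2×2→0
Count of 2: 2

2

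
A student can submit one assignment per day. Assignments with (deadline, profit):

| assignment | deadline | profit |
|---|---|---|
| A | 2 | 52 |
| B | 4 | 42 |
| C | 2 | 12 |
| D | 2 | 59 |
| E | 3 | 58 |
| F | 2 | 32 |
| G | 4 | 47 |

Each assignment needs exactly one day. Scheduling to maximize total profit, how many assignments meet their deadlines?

4

By profit: D(d2,59), E(d3,58), A(d2,52), G(d4,47), B(d4,42), F(d2,32), C(d2,12)
D→slot 2; E→slot 3; A→slot 1; G→slot 4; B skipped; F skipped; C skipped.
4 of 7 scheduled.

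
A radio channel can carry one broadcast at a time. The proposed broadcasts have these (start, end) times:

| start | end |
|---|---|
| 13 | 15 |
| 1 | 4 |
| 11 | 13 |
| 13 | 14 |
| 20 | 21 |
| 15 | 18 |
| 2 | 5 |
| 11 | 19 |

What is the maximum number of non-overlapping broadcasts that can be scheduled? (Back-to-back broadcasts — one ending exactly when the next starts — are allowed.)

5

Sorted by end: (1,4)  (2,5)  (11,13)  (13,14)  (13,15)  (15,18)  (11,19)  (20,21)
take (1,4); take (11,13); take (13,14); take (15,18); take (20,21).
Selected 5 broadcasts.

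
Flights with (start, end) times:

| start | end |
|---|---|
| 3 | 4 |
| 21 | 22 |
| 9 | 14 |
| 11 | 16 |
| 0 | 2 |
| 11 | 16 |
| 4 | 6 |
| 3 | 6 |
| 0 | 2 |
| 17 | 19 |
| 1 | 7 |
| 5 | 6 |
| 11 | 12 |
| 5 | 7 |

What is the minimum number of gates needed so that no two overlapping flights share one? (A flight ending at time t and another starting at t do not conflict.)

5

The answer is the maximum number of intervals overlapping at any instant.
starts: [0, 0, 1, 3, 3, 4, 5, 5, 9, 11, 11, 11, 17, 21]
ends:   [2, 2, 4, 6, 6, 6, 7, 7, 12, 14, 16, 16, 19, 22]
s0→1 s0→2 s1→3 e2→2 e2→1 s3→2 s3→3 e4→2 s4→3 s5→4 s5→5  — peak 5.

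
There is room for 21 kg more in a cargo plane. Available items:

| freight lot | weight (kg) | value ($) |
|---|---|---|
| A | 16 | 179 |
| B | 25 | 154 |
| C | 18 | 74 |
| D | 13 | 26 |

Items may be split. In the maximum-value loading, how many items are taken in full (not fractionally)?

Sort by value per unit weight and fill in that order.
Ratios (sorted): A 11.19, B 6.16, C 4.11, D 2.00
take A (16 @ 179); take 5/25 of B → 30.80. Capacity used 21/21.
1 item(s) taken whole; one partial (take 5/25 of B).

1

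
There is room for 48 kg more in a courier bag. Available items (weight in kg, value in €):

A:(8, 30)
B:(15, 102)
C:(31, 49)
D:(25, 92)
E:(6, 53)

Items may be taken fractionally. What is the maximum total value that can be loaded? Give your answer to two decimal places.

254.92

Greedy by value/weight ratio, highest first.
Ratios (sorted): E 8.83, B 6.80, A 3.75, D 3.68, C 1.58
take E (6 @ 53); take B (15 @ 102); take A (8 @ 30); take 19/25 of D → 69.92. Capacity used 48/48.
Total value = 254.92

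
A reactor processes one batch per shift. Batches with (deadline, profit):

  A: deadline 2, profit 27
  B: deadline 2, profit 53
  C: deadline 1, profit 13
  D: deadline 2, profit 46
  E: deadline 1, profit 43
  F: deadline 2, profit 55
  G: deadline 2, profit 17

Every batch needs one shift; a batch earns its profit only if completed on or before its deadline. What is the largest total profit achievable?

Sort by profit descending; place each in the latest free slot ≤ its deadline.
Profit order: F=55 B=53 D=46 E=43 A=27 G=17 C=13
Assign: F→slot 2, B→slot 1, D skipped, E skipped, A skipped, G skipped, C skipped.
Slots: [1:B] [2:F]
Profit = 53 + 55 = 108

108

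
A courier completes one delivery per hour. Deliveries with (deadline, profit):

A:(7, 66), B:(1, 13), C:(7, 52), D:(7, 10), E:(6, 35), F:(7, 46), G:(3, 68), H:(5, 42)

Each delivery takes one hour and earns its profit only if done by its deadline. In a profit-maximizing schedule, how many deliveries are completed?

Sort by profit descending; place each in the latest free slot ≤ its deadline.
Profit order: G=68 A=66 C=52 F=46 H=42 E=35 B=13 D=10
Assign: G→slot 3, A→slot 7, C→slot 6, F→slot 5, H→slot 4, E→slot 2, B→slot 1, D skipped.
Slots: [1:B] [2:E] [3:G] [4:H] [5:F] [6:C] [7:A]
7 of 8 scheduled.

7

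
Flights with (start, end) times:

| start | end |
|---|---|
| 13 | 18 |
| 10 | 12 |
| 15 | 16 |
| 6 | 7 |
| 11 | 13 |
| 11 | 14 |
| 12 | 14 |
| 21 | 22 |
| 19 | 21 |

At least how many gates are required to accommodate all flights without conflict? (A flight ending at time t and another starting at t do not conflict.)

3

The answer is the maximum number of intervals overlapping at any instant.
starts: [6, 10, 11, 11, 12, 13, 15, 19, 21]
ends:   [7, 12, 13, 14, 14, 16, 18, 21, 22]
s6→1 e7→0 s10→1 s11→2 s11→3  — peak 3.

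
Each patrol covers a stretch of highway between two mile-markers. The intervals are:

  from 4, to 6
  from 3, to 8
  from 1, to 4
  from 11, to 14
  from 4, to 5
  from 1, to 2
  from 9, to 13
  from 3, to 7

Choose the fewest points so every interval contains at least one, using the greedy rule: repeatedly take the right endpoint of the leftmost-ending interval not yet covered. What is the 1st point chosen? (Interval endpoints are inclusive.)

2

Sort by right endpoint; whenever an interval is uncovered, place a point at its right end.
Sorted: [1,2] [1,4] [4,5] [4,6] [3,7] [3,8] [9,13] [11,14]
{[1,2],[1,4]} hit by 2; {[4,5],[4,6],[3,7],[3,8]} hit by 5; {[9,13],[11,14]} hit by 13.
Points: 2, 5, 13 (3 total).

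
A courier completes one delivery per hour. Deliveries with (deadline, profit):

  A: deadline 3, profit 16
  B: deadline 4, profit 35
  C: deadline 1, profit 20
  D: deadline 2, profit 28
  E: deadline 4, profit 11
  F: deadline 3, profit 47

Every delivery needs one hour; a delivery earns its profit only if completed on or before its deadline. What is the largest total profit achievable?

130

By profit: F(d3,47), B(d4,35), D(d2,28), C(d1,20), A(d3,16), E(d4,11)
F→slot 3; B→slot 4; D→slot 2; C→slot 1; A skipped; E skipped.
Profit = 20 + 28 + 47 + 35 = 130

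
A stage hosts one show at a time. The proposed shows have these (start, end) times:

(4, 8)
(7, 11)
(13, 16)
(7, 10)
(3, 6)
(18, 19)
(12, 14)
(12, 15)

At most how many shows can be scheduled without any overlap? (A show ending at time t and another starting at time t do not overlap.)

Sort by end time and greedily take each interval whose start is ≥ the last chosen end.
By end time: (3,6), (4,8), (7,10), (7,11), (12,14), (12,15), (13,16), (18,19).
Pick (3,6); next start ≥ 6 → (7,10); next start ≥ 10 → (12,14); next start ≥ 14 → (18,19).
Selected 4 shows.

4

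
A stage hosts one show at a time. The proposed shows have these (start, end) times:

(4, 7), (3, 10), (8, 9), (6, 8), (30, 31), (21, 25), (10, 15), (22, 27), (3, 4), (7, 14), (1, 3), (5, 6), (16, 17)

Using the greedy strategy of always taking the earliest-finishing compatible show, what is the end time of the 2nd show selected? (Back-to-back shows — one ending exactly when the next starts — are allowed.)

4

Greedy by earliest finish: after sorting by end time, pick each interval compatible with the last pick.
By end time: (1,3), (3,4), (5,6), (4,7), (6,8), (8,9), (3,10), (7,14), (10,15), (16,17), (21,25), (22,27), (30,31).
Pick (1,3); next start ≥ 3 → (3,4); next start ≥ 4 → (5,6); next start ≥ 6 → (6,8); next start ≥ 8 → (8,9); next start ≥ 9 → (10,15); next start ≥ 15 → (16,17); next start ≥ 17 → (21,25); next start ≥ 25 → (30,31).
Selected: (1,3) (3,4) (5,6) (6,8) (8,9) (10,15) (16,17) (21,25) (30,31)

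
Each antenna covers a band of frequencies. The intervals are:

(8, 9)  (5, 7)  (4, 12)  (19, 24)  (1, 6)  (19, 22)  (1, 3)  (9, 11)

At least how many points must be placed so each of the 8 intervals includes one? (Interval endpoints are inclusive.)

4

Sort by right endpoint; whenever an interval is uncovered, place a point at its right end.
Sorted: [1,3] [1,6] [5,7] [8,9] [9,11] [4,12] [19,22] [19,24]
{[1,3],[1,6]} hit by 3; {[5,7]} hit by 7; {[8,9],[9,11],[4,12]} hit by 9; {[19,22],[19,24]} hit by 22.
Points: 3, 7, 9, 22 (4 total).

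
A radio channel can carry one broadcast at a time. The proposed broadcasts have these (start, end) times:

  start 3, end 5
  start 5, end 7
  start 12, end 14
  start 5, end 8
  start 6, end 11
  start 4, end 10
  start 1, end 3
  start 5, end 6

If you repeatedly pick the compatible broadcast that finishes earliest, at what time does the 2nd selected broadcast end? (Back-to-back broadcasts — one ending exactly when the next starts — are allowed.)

Sorted by end: (1,3)  (3,5)  (5,6)  (5,7)  (5,8)  (4,10)  (6,11)  (12,14)
take (1,3); take (3,5); take (5,6); take (6,11); take (12,14).
Selected: (1,3) (3,5) (5,6) (6,11) (12,14)

5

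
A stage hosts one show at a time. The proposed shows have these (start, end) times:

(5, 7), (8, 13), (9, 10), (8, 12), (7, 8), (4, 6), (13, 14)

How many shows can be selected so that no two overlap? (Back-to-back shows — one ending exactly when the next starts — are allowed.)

Sort by end time and greedily take each interval whose start is ≥ the last chosen end.
By end time: (4,6), (5,7), (7,8), (9,10), (8,12), (8,13), (13,14).
Pick (4,6); next start ≥ 6 → (7,8); next start ≥ 8 → (9,10); next start ≥ 10 → (13,14).
Selected 4 shows.

4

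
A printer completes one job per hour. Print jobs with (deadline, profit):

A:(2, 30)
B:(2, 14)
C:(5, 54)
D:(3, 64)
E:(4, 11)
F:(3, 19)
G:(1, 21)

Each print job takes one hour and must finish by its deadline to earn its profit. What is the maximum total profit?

180

By profit: D(d3,64), C(d5,54), A(d2,30), G(d1,21), F(d3,19), B(d2,14), E(d4,11)
D→slot 3; C→slot 5; A→slot 2; G→slot 1; F skipped; B skipped; E→slot 4.
Profit = 21 + 30 + 64 + 11 + 54 = 180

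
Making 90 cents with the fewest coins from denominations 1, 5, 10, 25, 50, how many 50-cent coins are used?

Use the largest denomination that fits, subtract, and repeat.
90 − 1×50→40 − 1×25→15 − 1×10→5 − 1×5→0
Count of 50: 1

1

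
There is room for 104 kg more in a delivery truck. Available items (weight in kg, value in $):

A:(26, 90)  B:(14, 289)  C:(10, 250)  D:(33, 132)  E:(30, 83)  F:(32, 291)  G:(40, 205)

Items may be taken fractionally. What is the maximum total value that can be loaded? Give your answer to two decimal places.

1067.00

Greedy by value/weight ratio, highest first.
Ratios (sorted): C 25.00, B 20.64, F 9.09, G 5.12, D 4.00, A 3.46, E 2.77
take C (10 @ 250); take B (14 @ 289); take F (32 @ 291); take G (40 @ 205); take 8/33 of D → 32.00. Capacity used 104/104.
Total value = 1067.00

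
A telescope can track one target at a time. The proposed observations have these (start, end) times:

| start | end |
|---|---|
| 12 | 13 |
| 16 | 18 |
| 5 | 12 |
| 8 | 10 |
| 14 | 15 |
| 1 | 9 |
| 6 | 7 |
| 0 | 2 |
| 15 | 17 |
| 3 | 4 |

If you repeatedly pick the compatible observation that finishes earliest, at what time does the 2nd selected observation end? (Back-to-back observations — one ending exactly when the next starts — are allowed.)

4

By end time: (0,2), (3,4), (6,7), (1,9), (8,10), (5,12), (12,13), (14,15), (15,17), (16,18).
Pick (0,2); next start ≥ 2 → (3,4); next start ≥ 4 → (6,7); next start ≥ 7 → (8,10); next start ≥ 10 → (12,13); next start ≥ 13 → (14,15); next start ≥ 15 → (15,17).
Selected: (0,2) (3,4) (6,7) (8,10) (12,13) (14,15) (15,17)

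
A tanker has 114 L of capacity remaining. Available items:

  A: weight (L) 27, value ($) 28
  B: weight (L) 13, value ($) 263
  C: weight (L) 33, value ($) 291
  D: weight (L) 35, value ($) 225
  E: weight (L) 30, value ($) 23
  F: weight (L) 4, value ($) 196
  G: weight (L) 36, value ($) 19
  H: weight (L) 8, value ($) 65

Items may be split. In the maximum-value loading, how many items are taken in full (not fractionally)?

5

Greedy by value/weight ratio, highest first.
Ratios (sorted): F 49.00, B 20.23, C 8.82, H 8.12, D 6.43, A 1.04, E 0.77, G 0.53
take F (4 @ 196); take B (13 @ 263); take C (33 @ 291); take H (8 @ 65); take D (35 @ 225); take 21/27 of A → 21.78. Capacity used 114/114.
5 item(s) taken whole; one partial (take 21/27 of A).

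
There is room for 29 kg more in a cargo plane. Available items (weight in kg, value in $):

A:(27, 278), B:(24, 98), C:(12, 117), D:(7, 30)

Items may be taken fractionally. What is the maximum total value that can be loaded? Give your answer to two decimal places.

Ratios (sorted): A 10.30, C 9.75, D 4.29, B 4.08
take A (27 @ 278); take 2/12 of C → 19.50. Capacity used 29/29.
Total value = 297.50

297.50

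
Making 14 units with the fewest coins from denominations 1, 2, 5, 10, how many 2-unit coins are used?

2

14 = 1×10 + 2×2
Count of 2: 2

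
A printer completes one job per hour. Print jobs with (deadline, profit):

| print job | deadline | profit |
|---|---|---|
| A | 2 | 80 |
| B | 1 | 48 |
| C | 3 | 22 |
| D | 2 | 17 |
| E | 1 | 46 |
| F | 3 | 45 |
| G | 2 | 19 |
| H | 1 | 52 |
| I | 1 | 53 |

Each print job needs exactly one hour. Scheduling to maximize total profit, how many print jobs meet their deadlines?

By profit: A(d2,80), I(d1,53), H(d1,52), B(d1,48), E(d1,46), F(d3,45), C(d3,22), G(d2,19), D(d2,17)
A→slot 2; I→slot 1; H skipped; B skipped; E skipped; F→slot 3; C skipped; G skipped; D skipped.
3 of 9 scheduled.

3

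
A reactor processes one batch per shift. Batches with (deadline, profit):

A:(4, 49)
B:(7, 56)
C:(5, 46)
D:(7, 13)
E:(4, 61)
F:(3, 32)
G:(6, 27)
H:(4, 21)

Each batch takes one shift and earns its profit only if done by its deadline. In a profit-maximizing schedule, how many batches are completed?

Profit order: E=61 B=56 A=49 C=46 F=32 G=27 H=21 D=13
Assign: E→slot 4, B→slot 7, A→slot 3, C→slot 5, F→slot 2, G→slot 6, H→slot 1, D skipped.
Slots: [1:H] [2:F] [3:A] [4:E] [5:C] [6:G] [7:B]
7 of 8 scheduled.

7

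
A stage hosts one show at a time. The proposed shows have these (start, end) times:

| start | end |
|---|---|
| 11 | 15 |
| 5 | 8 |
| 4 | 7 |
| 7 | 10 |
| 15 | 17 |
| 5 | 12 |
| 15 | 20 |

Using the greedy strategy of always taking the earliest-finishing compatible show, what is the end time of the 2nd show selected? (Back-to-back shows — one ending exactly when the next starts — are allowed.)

10

Order by finish time; keep every interval that doesn't clash with the previous kept one.
Sorted by end: (4,7)  (5,8)  (7,10)  (5,12)  (11,15)  (15,17)  (15,20)
take (4,7); take (7,10); take (11,15); take (15,17); skip (15,20).
Selected: (4,7) (7,10) (11,15) (15,17)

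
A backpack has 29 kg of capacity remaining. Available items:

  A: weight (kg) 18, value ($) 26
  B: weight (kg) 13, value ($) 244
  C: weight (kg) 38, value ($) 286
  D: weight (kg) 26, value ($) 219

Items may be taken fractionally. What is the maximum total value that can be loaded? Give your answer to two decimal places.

378.77

Ratios (sorted): B 18.77, D 8.42, C 7.53, A 1.44
take B (13 @ 244); take 16/26 of D → 134.77. Capacity used 29/29.
Total value = 378.77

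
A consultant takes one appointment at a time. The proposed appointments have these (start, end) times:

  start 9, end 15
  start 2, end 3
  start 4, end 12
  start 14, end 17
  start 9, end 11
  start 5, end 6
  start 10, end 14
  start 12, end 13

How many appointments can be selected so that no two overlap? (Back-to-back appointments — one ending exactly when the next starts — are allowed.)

Sort by end time and greedily take each interval whose start is ≥ the last chosen end.
By end time: (2,3), (5,6), (9,11), (4,12), (12,13), (10,14), (9,15), (14,17).
Pick (2,3); next start ≥ 3 → (5,6); next start ≥ 6 → (9,11); next start ≥ 11 → (12,13); next start ≥ 13 → (14,17).
Selected 5 appointments.

5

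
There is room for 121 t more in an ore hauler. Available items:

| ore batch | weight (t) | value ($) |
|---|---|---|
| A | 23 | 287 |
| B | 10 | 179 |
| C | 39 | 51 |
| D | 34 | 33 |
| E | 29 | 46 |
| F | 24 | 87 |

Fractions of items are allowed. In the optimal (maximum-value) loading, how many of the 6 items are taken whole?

Sort by value per unit weight and fill in that order.
Order: B (179/10=17.90) > A (287/23=12.48) > F (87/24=3.62) > E (46/29=1.59) > C (51/39=1.31) > D (33/34=0.97)
Fill: take B (10 @ 179) → take A (23 @ 287) → take F (24 @ 87) → take E (29 @ 46) → take 35/39 of C → 45.77; 121/121 used.
4 item(s) taken whole; one partial (take 35/39 of C).

4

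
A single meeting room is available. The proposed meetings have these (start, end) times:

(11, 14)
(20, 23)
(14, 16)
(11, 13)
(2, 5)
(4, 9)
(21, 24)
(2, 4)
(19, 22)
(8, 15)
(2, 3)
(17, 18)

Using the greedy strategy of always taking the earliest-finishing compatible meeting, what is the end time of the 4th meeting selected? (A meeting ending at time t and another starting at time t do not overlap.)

16

Greedy by earliest finish: after sorting by end time, pick each interval compatible with the last pick.
Sorted by end: (2,3)  (2,4)  (2,5)  (4,9)  (11,13)  (11,14)  (8,15)  (14,16)  (17,18)  (19,22)  (20,23)  (21,24)
take (2,3); skip (2,5); take (4,9); take (11,13); take (14,16); take (17,18); take (19,22); skip (20,23).
Selected: (2,3) (4,9) (11,13) (14,16) (17,18) (19,22)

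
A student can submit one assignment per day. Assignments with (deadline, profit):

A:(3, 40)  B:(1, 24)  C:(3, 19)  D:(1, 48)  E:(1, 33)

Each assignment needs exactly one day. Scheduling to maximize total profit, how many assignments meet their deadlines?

3

Sort by profit descending; place each in the latest free slot ≤ its deadline.
Profit order: D=48 A=40 E=33 B=24 C=19
Assign: D→slot 1, A→slot 3, E skipped, B skipped, C→slot 2.
Slots: [1:D] [2:C] [3:A]
3 of 5 scheduled.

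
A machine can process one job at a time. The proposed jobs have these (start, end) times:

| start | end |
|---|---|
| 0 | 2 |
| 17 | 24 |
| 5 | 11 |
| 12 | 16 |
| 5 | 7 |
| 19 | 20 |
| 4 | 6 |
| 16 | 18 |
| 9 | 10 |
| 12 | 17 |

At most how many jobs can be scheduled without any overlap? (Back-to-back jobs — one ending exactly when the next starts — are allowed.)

6

Sorted by end: (0,2)  (4,6)  (5,7)  (9,10)  (5,11)  (12,16)  (12,17)  (16,18)  (19,20)  (17,24)
take (0,2); take (4,6); take (9,10); take (12,16); skip (12,17); take (16,18); take (19,20); skip (17,24).
Selected 6 jobs.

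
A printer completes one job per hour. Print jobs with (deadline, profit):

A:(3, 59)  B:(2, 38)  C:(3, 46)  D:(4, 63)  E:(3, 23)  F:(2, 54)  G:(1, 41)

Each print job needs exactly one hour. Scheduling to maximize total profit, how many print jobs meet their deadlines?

Sort by profit descending; place each in the latest free slot ≤ its deadline.
Profit order: D=63 A=59 F=54 C=46 G=41 B=38 E=23
Assign: D→slot 4, A→slot 3, F→slot 2, C→slot 1, G skipped, B skipped, E skipped.
Slots: [1:C] [2:F] [3:A] [4:D]
4 of 7 scheduled.

4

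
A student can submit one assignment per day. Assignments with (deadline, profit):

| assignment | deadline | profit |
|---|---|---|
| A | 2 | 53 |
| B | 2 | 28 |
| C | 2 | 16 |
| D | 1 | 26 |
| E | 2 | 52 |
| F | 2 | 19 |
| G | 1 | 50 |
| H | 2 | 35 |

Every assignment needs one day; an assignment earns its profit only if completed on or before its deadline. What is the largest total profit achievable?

105

Profit order: A=53 E=52 G=50 H=35 B=28 D=26 F=19 C=16
Assign: A→slot 2, E→slot 1, G skipped, H skipped, B skipped, D skipped, F skipped, C skipped.
Slots: [1:E] [2:A]
Profit = 52 + 53 = 105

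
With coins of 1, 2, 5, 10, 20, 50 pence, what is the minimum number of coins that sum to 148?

7

Greedy: take as many of the largest coin as possible, then repeat with the remainder.
148 = 2×50 + 2×20 + 1×5 + 1×2 + 1×1
Total coins = 2 + 2 + 1 + 1 + 1 = 7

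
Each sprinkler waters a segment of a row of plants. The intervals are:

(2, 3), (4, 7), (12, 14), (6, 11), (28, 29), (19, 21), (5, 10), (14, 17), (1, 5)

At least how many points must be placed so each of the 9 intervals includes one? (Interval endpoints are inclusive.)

5

Sort by right endpoint; whenever an interval is uncovered, place a point at its right end.
Sorted: [2,3] [1,5] [4,7] [5,10] [6,11] [12,14] [14,17] [19,21] [28,29]
{[2,3],[1,5]} hit by 3; {[4,7],[5,10],[6,11]} hit by 7; {[12,14],[14,17]} hit by 14; {[19,21]} hit by 21; {[28,29]} hit by 29.
Points: 3, 7, 14, 21, 29 (5 total).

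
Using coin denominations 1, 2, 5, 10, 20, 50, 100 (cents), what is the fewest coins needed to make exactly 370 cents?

370 = 3×100 + 1×50 + 1×20
Total coins = 3 + 1 + 1 = 5

5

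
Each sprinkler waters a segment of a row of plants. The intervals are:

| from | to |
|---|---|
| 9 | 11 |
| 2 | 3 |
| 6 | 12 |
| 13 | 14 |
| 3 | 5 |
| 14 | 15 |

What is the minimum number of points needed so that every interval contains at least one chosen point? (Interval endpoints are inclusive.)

3

By right end: [2,3]  [3,5]  [9,11]  [6,12]  [13,14]  [14,15]
[2,3] uncovered → point at 3; [9,11] uncovered → point at 11; [13,14] uncovered → point at 14.
Points: 3, 11, 14 (3 total).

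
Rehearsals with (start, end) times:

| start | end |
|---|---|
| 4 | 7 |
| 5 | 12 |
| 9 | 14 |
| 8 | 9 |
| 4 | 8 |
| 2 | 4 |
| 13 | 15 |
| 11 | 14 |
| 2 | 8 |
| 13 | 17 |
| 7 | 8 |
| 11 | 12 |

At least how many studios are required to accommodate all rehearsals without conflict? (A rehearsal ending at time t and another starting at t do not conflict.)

The answer is the maximum number of intervals overlapping at any instant.
Events (time:±→running): 2:+→1 2:+→2 4:-→1 4:+→2 4:+→3 5:+→4 … peak 4.

4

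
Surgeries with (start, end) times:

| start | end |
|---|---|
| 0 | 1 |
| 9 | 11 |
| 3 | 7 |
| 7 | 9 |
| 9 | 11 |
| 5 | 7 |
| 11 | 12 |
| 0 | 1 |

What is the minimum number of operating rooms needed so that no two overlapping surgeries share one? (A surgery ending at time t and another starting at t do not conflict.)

The answer is the maximum number of intervals overlapping at any instant.
Events (time:±→running): 0:+→1 0:+→2 … peak 2.

2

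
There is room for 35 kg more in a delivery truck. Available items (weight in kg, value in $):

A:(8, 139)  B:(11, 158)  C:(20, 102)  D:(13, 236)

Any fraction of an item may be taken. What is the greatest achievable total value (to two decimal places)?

548.30

Sort by value per unit weight and fill in that order.
Ratios (sorted): D 18.15, A 17.38, B 14.36, C 5.10
take D (13 @ 236); take A (8 @ 139); take B (11 @ 158); take 3/20 of C → 15.30. Capacity used 35/35.
Total value = 548.30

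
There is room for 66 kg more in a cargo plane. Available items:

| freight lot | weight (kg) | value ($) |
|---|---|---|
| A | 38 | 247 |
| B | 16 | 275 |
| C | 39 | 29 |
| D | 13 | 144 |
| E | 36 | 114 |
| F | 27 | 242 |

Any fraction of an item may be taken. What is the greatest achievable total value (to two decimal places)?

Order: B (275/16=17.19) > D (144/13=11.08) > F (242/27=8.96) > A (247/38=6.50) > E (114/36=3.17) > C (29/39=0.74)
Fill: take B (16 @ 275) → take D (13 @ 144) → take F (27 @ 242) → take 10/38 of A → 65.00; 66/66 used.
Total value = 726.00

726.00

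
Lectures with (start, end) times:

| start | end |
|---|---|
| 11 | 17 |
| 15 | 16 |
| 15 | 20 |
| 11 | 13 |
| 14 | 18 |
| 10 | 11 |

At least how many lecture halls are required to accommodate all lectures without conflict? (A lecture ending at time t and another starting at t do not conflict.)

4

Count concurrent intervals with a sweep; the peak is the room count.
Events (time:±→running): 10:+→1 11:-→0 11:+→1 11:+→2 13:-→1 14:+→2 15:+→3 15:+→4 … peak 4.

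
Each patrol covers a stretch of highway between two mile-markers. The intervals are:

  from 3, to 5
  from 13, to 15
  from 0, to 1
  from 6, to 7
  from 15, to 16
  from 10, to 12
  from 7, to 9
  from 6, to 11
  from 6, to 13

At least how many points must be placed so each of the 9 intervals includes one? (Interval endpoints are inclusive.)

Sort by right endpoint; whenever an interval is uncovered, place a point at its right end.
By right end: [0,1]  [3,5]  [6,7]  [7,9]  [6,11]  [10,12]  [6,13]  [13,15]  [15,16]
[0,1] uncovered → point at 1; [3,5] uncovered → point at 5; [6,7] uncovered → point at 7; [10,12] uncovered → point at 12; [13,15] uncovered → point at 15.
Points: 1, 5, 7, 12, 15 (5 total).

5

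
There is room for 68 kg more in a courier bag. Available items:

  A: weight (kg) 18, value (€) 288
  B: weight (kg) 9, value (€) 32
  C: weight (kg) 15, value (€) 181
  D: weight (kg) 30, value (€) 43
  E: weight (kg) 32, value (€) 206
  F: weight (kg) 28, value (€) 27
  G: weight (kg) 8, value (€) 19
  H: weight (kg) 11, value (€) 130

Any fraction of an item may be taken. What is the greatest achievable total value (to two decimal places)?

753.50

Order: A (288/18=16.00) > C (181/15=12.07) > H (130/11=11.82) > E (206/32=6.44) > B (32/9=3.56) > G (19/8=2.38) > D (43/30=1.43) > F (27/28=0.96)
Fill: take A (18 @ 288) → take C (15 @ 181) → take H (11 @ 130) → take 24/32 of E → 154.50; 68/68 used.
Total value = 753.50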